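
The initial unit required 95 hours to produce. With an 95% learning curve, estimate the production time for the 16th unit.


Formula: T_n = T_1 * (learning_rate)^(log2(n)) where learning_rate = rate/100
Doublings = log2(16) = 4
T_n = 95 * 0.95^4
T_n = 95 * 0.8145 = 77.4 hours

77.4 hours


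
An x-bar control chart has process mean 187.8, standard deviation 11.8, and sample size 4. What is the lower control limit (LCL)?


LCL = 187.8 - 3 * 11.8 / sqrt(4)

170.1


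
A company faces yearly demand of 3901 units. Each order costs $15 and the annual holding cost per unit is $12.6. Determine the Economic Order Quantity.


Formula: EOQ = sqrt(2 * D * S / H)
Numerator: 2 * 3901 * 15 = 117030
2DS/H = 117030 / 12.6 = 9288.1
EOQ = sqrt(9288.1) = 96.4 units

96.4 units


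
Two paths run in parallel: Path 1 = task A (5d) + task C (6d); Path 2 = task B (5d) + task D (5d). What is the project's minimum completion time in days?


Path 1 = 5 + 6 = 11 days
Path 2 = 5 + 5 = 10 days
Duration = max(11, 10) = 11 days

11 days


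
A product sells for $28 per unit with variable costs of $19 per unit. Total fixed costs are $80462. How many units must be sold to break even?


Formula: BEQ = Fixed Costs / (Price - Variable Cost)
Contribution margin = $28 - $19 = $9/unit
BEQ = ceil($80462 / $9/unit) = ceil(8940.22) = 8941 units

8941 units


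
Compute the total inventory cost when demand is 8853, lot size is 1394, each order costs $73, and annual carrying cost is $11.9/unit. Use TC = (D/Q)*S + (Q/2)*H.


TC = 8853/1394 * 73 + 1394/2 * 11.9

$8757.91


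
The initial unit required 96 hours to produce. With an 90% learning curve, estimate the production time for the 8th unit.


Formula: T_n = T_1 * (learning_rate)^(log2(n)) where learning_rate = rate/100
Doublings = log2(8) = 3
T_n = 96 * 0.9^3
T_n = 96 * 0.729 = 70.0 hours

70.0 hours


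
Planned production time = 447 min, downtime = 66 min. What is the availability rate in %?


Formula: Availability = (Planned Time - Downtime) / Planned Time * 100
Uptime = 447 - 66 = 381 min
Availability = 381 / 447 * 100 = 85.2%

85.2%


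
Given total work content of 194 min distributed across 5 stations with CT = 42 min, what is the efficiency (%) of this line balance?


Formula: Efficiency = Sum of Task Times / (N_stations * CT) * 100
Total station capacity = 5 stations * 42 min = 210 min
Efficiency = 194 / 210 * 100 = 92.4%

92.4%


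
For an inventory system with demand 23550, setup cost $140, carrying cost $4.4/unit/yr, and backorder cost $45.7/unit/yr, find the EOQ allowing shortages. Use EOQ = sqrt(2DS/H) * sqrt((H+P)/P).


Formula: EOQ* = sqrt(2DS/H) * sqrt((H+P)/P)
Base EOQ = sqrt(2*23550*140/4.4) = 1224.19 units
Correction = sqrt((4.4+45.7)/45.7) = 1.04703
EOQ* = 1224.19 * 1.04703 = 1281.8 units

1281.8 units


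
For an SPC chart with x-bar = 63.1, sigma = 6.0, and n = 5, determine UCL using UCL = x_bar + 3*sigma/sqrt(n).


UCL = 63.1 + 3 * 6.0 / sqrt(5)

71.15


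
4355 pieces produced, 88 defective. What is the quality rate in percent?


Formula: Quality Rate = Good Pieces / Total Pieces * 100
Good pieces = 4355 - 88 = 4267
QR = 4267 / 4355 * 100 = 98.0%

98.0%


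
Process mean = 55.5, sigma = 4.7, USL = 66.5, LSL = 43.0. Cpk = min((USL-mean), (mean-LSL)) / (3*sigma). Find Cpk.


Cpu = (66.5 - 55.5) / (3 * 4.7) = 0.78
Cpl = (55.5 - 43.0) / (3 * 4.7) = 0.89
Cpk = min(0.78, 0.89) = 0.78

0.78


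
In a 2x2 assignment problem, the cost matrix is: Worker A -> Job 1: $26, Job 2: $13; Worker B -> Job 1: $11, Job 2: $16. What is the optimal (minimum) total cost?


Option 1: A->1 + B->2 = $26 + $16 = $42
Option 2: A->2 + B->1 = $13 + $11 = $24
Min cost = min($42, $24) = $24

$24


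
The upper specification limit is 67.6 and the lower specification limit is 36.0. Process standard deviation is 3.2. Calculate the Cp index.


Cp = (67.6 - 36.0) / (6 * 3.2)

1.65


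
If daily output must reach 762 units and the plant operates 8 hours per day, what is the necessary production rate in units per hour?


Formula: Production Rate = Daily Demand / Available Hours
Rate = 762 units/day / 8 hours/day
Rate = 95.3 units/hour

95.3 units/hour


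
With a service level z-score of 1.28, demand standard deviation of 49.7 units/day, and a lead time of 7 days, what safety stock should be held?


Formula: SS = z * sigma_d * sqrt(LT)
sqrt(LT) = sqrt(7) = 2.6458
SS = 1.28 * 49.7 * 2.6458
SS = 168.3 units

168.3 units


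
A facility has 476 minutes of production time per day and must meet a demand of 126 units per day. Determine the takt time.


Formula: Takt Time = Available Production Time / Customer Demand
Takt = 476 min/day / 126 units/day
Takt = 3.78 min/unit

3.78 min/unit


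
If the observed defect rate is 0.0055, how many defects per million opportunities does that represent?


DPMO = defect_rate * 1000000 = 0.0055 * 1000000

5500


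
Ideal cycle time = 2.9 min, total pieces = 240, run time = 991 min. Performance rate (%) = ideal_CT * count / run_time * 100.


Formula: Performance = (Ideal CT * Total Count) / Run Time * 100
Ideal output time = 2.9 * 240 = 696.0 min
Performance = 696.0 / 991 * 100 = 70.2%

70.2%


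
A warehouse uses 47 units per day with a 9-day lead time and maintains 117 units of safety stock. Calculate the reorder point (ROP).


Formula: ROP = (Daily Demand * Lead Time) + Safety Stock
Demand during lead time = 47 * 9 = 423 units
ROP = 423 + 117 = 540 units

540 units


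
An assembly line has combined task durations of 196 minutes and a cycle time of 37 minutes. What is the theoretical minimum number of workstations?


Formula: N_min = ceil(Sum of Task Times / Cycle Time)
N_min = ceil(196 min / 37 min) = ceil(5.2973)
N_min = 6 stations

6


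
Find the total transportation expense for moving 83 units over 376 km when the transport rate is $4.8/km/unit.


TC = dist * cost * units = 376 * 4.8 * 83 = $149798.40

$149798.40


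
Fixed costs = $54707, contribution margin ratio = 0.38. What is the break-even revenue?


Formula: BER = Fixed Costs / Contribution Margin Ratio
BER = $54707 / 0.38
BER = $143965.79 (to the nearest cent)

$143965.79


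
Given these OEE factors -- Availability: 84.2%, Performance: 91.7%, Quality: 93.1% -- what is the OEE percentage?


Formula: OEE = Availability * Performance * Quality / 10000
A * P = 84.2% * 91.7% / 100 = 77.21%
OEE = 77.21% * 93.1% / 100 = 71.9%

71.9%


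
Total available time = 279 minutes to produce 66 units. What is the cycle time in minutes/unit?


Formula: CT = Available Time / Number of Units
CT = 279 min / 66 units
CT = 4.23 min/unit

4.23 min/unit


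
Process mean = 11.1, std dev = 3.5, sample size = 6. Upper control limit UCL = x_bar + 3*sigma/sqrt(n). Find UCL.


UCL = 11.1 + 3 * 3.5 / sqrt(6)

15.39


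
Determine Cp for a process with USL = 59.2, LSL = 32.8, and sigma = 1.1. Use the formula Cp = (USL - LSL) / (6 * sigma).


Cp = (59.2 - 32.8) / (6 * 1.1)

4.0


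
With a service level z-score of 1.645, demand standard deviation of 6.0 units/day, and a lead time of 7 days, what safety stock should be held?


Formula: SS = z * sigma_d * sqrt(LT)
sqrt(LT) = sqrt(7) = 2.6458
SS = 1.645 * 6.0 * 2.6458
SS = 26.1 units

26.1 units


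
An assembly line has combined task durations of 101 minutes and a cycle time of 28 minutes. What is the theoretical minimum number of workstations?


Formula: N_min = ceil(Sum of Task Times / Cycle Time)
N_min = ceil(101 min / 28 min) = ceil(3.6071)
N_min = 4 stations

4


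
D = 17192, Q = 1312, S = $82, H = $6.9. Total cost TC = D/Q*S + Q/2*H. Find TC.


TC = 17192/1312 * 82 + 1312/2 * 6.9

$5600.90


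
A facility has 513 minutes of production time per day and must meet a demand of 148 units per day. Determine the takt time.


Formula: Takt Time = Available Production Time / Customer Demand
Takt = 513 min/day / 148 units/day
Takt = 3.47 min/unit

3.47 min/unit


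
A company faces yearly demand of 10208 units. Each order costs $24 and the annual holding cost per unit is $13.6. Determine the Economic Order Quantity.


Formula: EOQ = sqrt(2 * D * S / H)
Numerator: 2 * 10208 * 24 = 489984
2DS/H = 489984 / 13.6 = 36028.2
EOQ = sqrt(36028.2) = 189.8 units

189.8 units


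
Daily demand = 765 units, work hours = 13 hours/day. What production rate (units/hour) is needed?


Formula: Production Rate = Daily Demand / Available Hours
Rate = 765 units/day / 13 hours/day
Rate = 58.8 units/hour

58.8 units/hour


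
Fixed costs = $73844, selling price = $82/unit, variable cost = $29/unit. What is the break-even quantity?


Formula: BEQ = Fixed Costs / (Price - Variable Cost)
Contribution margin = $82 - $29 = $53/unit
BEQ = ceil($73844 / $53/unit) = ceil(1393.28) = 1394 units

1394 units


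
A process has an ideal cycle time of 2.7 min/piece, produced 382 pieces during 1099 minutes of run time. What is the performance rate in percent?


Formula: Performance = (Ideal CT * Total Count) / Run Time * 100
Ideal output time = 2.7 * 382 = 1031.4 min
Performance = 1031.4 / 1099 * 100 = 93.8%

93.8%


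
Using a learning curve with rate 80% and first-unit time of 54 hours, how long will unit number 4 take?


Formula: T_n = T_1 * (learning_rate)^(log2(n)) where learning_rate = rate/100
Doublings = log2(4) = 2
T_n = 54 * 0.8^2
T_n = 54 * 0.64 = 34.6 hours

34.6 hours


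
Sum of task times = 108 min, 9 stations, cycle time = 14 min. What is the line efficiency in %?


Formula: Efficiency = Sum of Task Times / (N_stations * CT) * 100
Total station capacity = 9 stations * 14 min = 126 min
Efficiency = 108 / 126 * 100 = 85.7%

85.7%


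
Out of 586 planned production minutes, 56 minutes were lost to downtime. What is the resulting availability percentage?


Formula: Availability = (Planned Time - Downtime) / Planned Time * 100
Uptime = 586 - 56 = 530 min
Availability = 530 / 586 * 100 = 90.4%

90.4%


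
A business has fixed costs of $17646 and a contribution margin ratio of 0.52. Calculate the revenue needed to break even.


Formula: BER = Fixed Costs / Contribution Margin Ratio
BER = $17646 / 0.52
BER = $33934.62 (to the nearest cent)

$33934.62


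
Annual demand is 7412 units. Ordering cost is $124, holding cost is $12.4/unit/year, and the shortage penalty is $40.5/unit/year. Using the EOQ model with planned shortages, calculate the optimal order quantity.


Formula: EOQ* = sqrt(2DS/H) * sqrt((H+P)/P)
Base EOQ = sqrt(2*7412*124/12.4) = 385.02 units
Correction = sqrt((12.4+40.5)/40.5) = 1.14288
EOQ* = 385.02 * 1.14288 = 440.0 units

440.0 units


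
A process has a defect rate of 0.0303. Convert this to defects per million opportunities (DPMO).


DPMO = defect_rate * 1000000 = 0.0303 * 1000000

30300


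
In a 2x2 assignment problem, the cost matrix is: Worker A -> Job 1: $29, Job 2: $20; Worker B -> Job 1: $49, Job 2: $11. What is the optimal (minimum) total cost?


Option 1: A->1 + B->2 = $29 + $11 = $40
Option 2: A->2 + B->1 = $20 + $49 = $69
Min cost = min($40, $69) = $40

$40


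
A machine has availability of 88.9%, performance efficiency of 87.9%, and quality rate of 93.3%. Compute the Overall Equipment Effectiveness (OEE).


Formula: OEE = Availability * Performance * Quality / 10000
A * P = 88.9% * 87.9% / 100 = 78.14%
OEE = 78.14% * 93.3% / 100 = 72.9%

72.9%


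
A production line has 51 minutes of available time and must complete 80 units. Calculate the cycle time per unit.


Formula: CT = Available Time / Number of Units
CT = 51 min / 80 units
CT = 0.64 min/unit

0.64 min/unit


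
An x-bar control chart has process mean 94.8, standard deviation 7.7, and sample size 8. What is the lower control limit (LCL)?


LCL = 94.8 - 3 * 7.7 / sqrt(8)

86.63


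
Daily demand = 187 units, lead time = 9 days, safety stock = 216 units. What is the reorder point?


Formula: ROP = (Daily Demand * Lead Time) + Safety Stock
Demand during lead time = 187 * 9 = 1683 units
ROP = 1683 + 216 = 1899 units

1899 units


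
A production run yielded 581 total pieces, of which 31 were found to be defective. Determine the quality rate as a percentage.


Formula: Quality Rate = Good Pieces / Total Pieces * 100
Good pieces = 581 - 31 = 550
QR = 550 / 581 * 100 = 94.7%

94.7%


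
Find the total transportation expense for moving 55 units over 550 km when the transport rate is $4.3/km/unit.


TC = dist * cost * units = 550 * 4.3 * 55 = $130075.00

$130075.00


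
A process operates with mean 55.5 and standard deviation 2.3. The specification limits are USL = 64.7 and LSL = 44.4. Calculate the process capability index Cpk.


Cpu = (64.7 - 55.5) / (3 * 2.3) = 1.33
Cpl = (55.5 - 44.4) / (3 * 2.3) = 1.61
Cpk = min(1.33, 1.61) = 1.33

1.33


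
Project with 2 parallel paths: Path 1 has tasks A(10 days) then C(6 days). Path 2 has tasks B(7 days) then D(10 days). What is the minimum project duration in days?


Path 1 = 10 + 6 = 16 days
Path 2 = 7 + 10 = 17 days
Duration = max(16, 17) = 17 days

17 days


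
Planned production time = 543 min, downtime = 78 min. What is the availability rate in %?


Formula: Availability = (Planned Time - Downtime) / Planned Time * 100
Uptime = 543 - 78 = 465 min
Availability = 465 / 543 * 100 = 85.6%

85.6%


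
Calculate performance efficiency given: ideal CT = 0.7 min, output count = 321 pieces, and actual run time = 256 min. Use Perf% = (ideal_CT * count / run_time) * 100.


Formula: Performance = (Ideal CT * Total Count) / Run Time * 100
Ideal output time = 0.7 * 321 = 224.7 min
Performance = 224.7 / 256 * 100 = 87.8%

87.8%


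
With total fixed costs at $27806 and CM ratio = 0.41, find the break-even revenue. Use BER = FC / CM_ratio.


Formula: BER = Fixed Costs / Contribution Margin Ratio
BER = $27806 / 0.41
BER = $67819.51 (to the nearest cent)

$67819.51


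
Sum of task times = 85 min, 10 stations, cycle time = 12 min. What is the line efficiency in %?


Formula: Efficiency = Sum of Task Times / (N_stations * CT) * 100
Total station capacity = 10 stations * 12 min = 120 min
Efficiency = 85 / 120 * 100 = 70.8%

70.8%


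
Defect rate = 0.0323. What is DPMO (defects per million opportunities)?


DPMO = defect_rate * 1000000 = 0.0323 * 1000000

32300


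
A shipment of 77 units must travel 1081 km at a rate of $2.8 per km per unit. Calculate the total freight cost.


TC = dist * cost * units = 1081 * 2.8 * 77 = $233063.60

$233063.60


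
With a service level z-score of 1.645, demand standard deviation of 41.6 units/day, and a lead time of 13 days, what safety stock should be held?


Formula: SS = z * sigma_d * sqrt(LT)
sqrt(LT) = sqrt(13) = 3.6056
SS = 1.645 * 41.6 * 3.6056
SS = 246.7 units

246.7 units


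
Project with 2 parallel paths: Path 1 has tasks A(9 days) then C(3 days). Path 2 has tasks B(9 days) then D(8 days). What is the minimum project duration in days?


Path 1 = 9 + 3 = 12 days
Path 2 = 9 + 8 = 17 days
Duration = max(12, 17) = 17 days

17 days


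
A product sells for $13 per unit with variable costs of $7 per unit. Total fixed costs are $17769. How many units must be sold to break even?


Formula: BEQ = Fixed Costs / (Price - Variable Cost)
Contribution margin = $13 - $7 = $6/unit
BEQ = ceil($17769 / $6/unit) = ceil(2961.5) = 2962 units

2962 units


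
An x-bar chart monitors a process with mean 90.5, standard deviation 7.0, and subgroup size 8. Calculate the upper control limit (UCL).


UCL = 90.5 + 3 * 7.0 / sqrt(8)

97.92


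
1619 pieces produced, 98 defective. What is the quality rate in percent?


Formula: Quality Rate = Good Pieces / Total Pieces * 100
Good pieces = 1619 - 98 = 1521
QR = 1521 / 1619 * 100 = 93.9%

93.9%


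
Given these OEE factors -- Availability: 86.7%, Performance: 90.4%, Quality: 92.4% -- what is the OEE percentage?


Formula: OEE = Availability * Performance * Quality / 10000
A * P = 86.7% * 90.4% / 100 = 78.38%
OEE = 78.38% * 92.4% / 100 = 72.4%

72.4%


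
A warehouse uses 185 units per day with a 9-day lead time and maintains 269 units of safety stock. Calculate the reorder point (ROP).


Formula: ROP = (Daily Demand * Lead Time) + Safety Stock
Demand during lead time = 185 * 9 = 1665 units
ROP = 1665 + 269 = 1934 units

1934 units


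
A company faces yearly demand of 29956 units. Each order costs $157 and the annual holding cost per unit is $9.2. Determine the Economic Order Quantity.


Formula: EOQ = sqrt(2 * D * S / H)
Numerator: 2 * 29956 * 157 = 9406184
2DS/H = 9406184 / 9.2 = 1022411.3
EOQ = sqrt(1022411.3) = 1011.1 units

1011.1 units


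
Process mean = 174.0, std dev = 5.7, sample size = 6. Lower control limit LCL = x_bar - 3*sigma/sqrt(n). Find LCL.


LCL = 174.0 - 3 * 5.7 / sqrt(6)

167.02


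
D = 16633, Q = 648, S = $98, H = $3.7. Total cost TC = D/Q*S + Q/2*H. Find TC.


TC = 16633/648 * 98 + 648/2 * 3.7

$3714.28


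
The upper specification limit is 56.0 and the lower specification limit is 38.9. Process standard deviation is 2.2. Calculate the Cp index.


Cp = (56.0 - 38.9) / (6 * 2.2)

1.3


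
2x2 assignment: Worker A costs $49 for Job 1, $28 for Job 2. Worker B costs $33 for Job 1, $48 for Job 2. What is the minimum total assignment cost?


Option 1: A->1 + B->2 = $49 + $48 = $97
Option 2: A->2 + B->1 = $28 + $33 = $61
Min cost = min($97, $61) = $61

$61


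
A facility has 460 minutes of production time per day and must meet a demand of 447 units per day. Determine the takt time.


Formula: Takt Time = Available Production Time / Customer Demand
Takt = 460 min/day / 447 units/day
Takt = 1.03 min/unit

1.03 min/unit


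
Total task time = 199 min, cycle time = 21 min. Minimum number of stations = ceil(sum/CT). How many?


Formula: N_min = ceil(Sum of Task Times / Cycle Time)
N_min = ceil(199 min / 21 min) = ceil(9.4762)
N_min = 10 stations

10


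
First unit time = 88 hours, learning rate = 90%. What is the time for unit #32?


Formula: T_n = T_1 * (learning_rate)^(log2(n)) where learning_rate = rate/100
Doublings = log2(32) = 5
T_n = 88 * 0.9^5
T_n = 88 * 0.5905 = 52.0 hours

52.0 hours


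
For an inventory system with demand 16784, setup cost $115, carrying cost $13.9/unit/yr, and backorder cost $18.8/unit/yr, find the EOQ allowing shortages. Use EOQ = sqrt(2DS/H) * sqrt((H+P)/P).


Formula: EOQ* = sqrt(2DS/H) * sqrt((H+P)/P)
Base EOQ = sqrt(2*16784*115/13.9) = 526.99 units
Correction = sqrt((13.9+18.8)/18.8) = 1.31885
EOQ* = 526.99 * 1.31885 = 695.0 units

695.0 units


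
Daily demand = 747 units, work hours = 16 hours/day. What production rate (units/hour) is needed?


Formula: Production Rate = Daily Demand / Available Hours
Rate = 747 units/day / 16 hours/day
Rate = 46.7 units/hour

46.7 units/hour


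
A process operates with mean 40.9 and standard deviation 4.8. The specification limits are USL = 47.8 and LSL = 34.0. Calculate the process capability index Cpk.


Cpu = (47.8 - 40.9) / (3 * 4.8) = 0.48
Cpl = (40.9 - 34.0) / (3 * 4.8) = 0.48
Cpk = min(0.48, 0.48) = 0.48

0.48


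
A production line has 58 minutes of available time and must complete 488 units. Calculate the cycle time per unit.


Formula: CT = Available Time / Number of Units
CT = 58 min / 488 units
CT = 0.12 min/unit

0.12 min/unit


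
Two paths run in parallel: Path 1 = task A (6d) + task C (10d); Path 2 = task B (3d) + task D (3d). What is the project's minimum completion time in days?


Path 1 = 6 + 10 = 16 days
Path 2 = 3 + 3 = 6 days
Duration = max(16, 6) = 16 days

16 days


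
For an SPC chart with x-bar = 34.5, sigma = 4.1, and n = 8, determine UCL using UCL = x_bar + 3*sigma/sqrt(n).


UCL = 34.5 + 3 * 4.1 / sqrt(8)

38.85


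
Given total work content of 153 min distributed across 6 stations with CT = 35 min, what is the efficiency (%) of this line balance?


Formula: Efficiency = Sum of Task Times / (N_stations * CT) * 100
Total station capacity = 6 stations * 35 min = 210 min
Efficiency = 153 / 210 * 100 = 72.9%

72.9%


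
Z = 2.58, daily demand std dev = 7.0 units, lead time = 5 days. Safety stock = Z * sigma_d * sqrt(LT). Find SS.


Formula: SS = z * sigma_d * sqrt(LT)
sqrt(LT) = sqrt(5) = 2.2361
SS = 2.58 * 7.0 * 2.2361
SS = 40.4 units

40.4 units


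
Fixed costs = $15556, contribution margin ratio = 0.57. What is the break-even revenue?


Formula: BER = Fixed Costs / Contribution Margin Ratio
BER = $15556 / 0.57
BER = $27291.23 (to the nearest cent)

$27291.23


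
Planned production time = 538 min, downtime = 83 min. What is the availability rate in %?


Formula: Availability = (Planned Time - Downtime) / Planned Time * 100
Uptime = 538 - 83 = 455 min
Availability = 455 / 538 * 100 = 84.6%

84.6%


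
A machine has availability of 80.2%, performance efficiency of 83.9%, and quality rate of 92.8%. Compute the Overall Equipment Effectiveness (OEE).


Formula: OEE = Availability * Performance * Quality / 10000
A * P = 80.2% * 83.9% / 100 = 67.29%
OEE = 67.29% * 92.8% / 100 = 62.4%

62.4%


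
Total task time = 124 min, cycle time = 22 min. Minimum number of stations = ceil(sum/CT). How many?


Formula: N_min = ceil(Sum of Task Times / Cycle Time)
N_min = ceil(124 min / 22 min) = ceil(5.6364)
N_min = 6 stations

6


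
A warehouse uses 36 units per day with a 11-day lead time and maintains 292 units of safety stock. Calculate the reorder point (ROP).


Formula: ROP = (Daily Demand * Lead Time) + Safety Stock
Demand during lead time = 36 * 11 = 396 units
ROP = 396 + 292 = 688 units

688 units


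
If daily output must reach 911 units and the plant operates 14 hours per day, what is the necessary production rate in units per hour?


Formula: Production Rate = Daily Demand / Available Hours
Rate = 911 units/day / 14 hours/day
Rate = 65.1 units/hour

65.1 units/hour


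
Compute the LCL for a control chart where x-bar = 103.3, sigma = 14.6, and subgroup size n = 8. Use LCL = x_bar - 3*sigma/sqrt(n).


LCL = 103.3 - 3 * 14.6 / sqrt(8)

87.81


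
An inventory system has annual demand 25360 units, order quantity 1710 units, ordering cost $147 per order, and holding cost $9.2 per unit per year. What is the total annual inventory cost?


TC = 25360/1710 * 147 + 1710/2 * 9.2

$10046.07


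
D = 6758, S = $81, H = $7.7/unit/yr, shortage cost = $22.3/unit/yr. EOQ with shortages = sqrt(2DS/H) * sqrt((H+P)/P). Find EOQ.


Formula: EOQ* = sqrt(2DS/H) * sqrt((H+P)/P)
Base EOQ = sqrt(2*6758*81/7.7) = 377.07 units
Correction = sqrt((7.7+22.3)/22.3) = 1.15987
EOQ* = 377.07 * 1.15987 = 437.4 units

437.4 units


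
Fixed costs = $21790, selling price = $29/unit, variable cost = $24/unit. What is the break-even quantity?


Formula: BEQ = Fixed Costs / (Price - Variable Cost)
Contribution margin = $29 - $24 = $5/unit
BEQ = ceil($21790 / $5/unit) = ceil(4358.0) = 4358 units

4358 units


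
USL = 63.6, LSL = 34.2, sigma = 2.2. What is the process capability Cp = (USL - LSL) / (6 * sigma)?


Cp = (63.6 - 34.2) / (6 * 2.2)

2.23


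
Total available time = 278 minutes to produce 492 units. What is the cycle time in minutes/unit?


Formula: CT = Available Time / Number of Units
CT = 278 min / 492 units
CT = 0.57 min/unit

0.57 min/unit


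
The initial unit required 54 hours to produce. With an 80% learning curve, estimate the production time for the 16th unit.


Formula: T_n = T_1 * (learning_rate)^(log2(n)) where learning_rate = rate/100
Doublings = log2(16) = 4
T_n = 54 * 0.8^4
T_n = 54 * 0.4096 = 22.1 hours

22.1 hours


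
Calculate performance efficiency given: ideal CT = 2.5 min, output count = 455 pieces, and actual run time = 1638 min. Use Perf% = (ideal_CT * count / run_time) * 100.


Formula: Performance = (Ideal CT * Total Count) / Run Time * 100
Ideal output time = 2.5 * 455 = 1137.5 min
Performance = 1137.5 / 1638 * 100 = 69.4%

69.4%


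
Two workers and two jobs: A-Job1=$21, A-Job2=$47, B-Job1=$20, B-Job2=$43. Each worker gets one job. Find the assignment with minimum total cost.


Option 1: A->1 + B->2 = $21 + $43 = $64
Option 2: A->2 + B->1 = $47 + $20 = $67
Min cost = min($64, $67) = $64

$64


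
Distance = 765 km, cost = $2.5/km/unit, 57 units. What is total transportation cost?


TC = dist * cost * units = 765 * 2.5 * 57 = $109012.50

$109012.50


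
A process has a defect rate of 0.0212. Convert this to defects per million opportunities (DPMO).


DPMO = defect_rate * 1000000 = 0.0212 * 1000000

21200


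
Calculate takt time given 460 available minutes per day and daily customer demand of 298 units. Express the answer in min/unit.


Formula: Takt Time = Available Production Time / Customer Demand
Takt = 460 min/day / 298 units/day
Takt = 1.54 min/unit

1.54 min/unit


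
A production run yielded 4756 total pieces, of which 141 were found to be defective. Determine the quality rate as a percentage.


Formula: Quality Rate = Good Pieces / Total Pieces * 100
Good pieces = 4756 - 141 = 4615
QR = 4615 / 4756 * 100 = 97.0%

97.0%


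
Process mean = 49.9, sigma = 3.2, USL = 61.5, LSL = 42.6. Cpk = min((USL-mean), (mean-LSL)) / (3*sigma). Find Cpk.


Cpu = (61.5 - 49.9) / (3 * 3.2) = 1.21
Cpl = (49.9 - 42.6) / (3 * 3.2) = 0.76
Cpk = min(1.21, 0.76) = 0.76

0.76


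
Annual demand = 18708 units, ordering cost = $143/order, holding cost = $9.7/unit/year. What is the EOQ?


Formula: EOQ = sqrt(2 * D * S / H)
Numerator: 2 * 18708 * 143 = 5350488
2DS/H = 5350488 / 9.7 = 551596.7
EOQ = sqrt(551596.7) = 742.7 units

742.7 units


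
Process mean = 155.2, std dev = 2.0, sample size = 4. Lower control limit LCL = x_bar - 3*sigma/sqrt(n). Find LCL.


LCL = 155.2 - 3 * 2.0 / sqrt(4)

152.2


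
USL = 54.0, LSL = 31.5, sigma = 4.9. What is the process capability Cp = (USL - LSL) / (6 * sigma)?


Cp = (54.0 - 31.5) / (6 * 4.9)

0.77


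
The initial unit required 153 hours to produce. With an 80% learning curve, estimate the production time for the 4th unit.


Formula: T_n = T_1 * (learning_rate)^(log2(n)) where learning_rate = rate/100
Doublings = log2(4) = 2
T_n = 153 * 0.8^2
T_n = 153 * 0.64 = 97.9 hours

97.9 hours


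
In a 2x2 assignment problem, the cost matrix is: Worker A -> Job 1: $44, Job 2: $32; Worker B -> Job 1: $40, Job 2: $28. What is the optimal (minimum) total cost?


Option 1: A->1 + B->2 = $44 + $28 = $72
Option 2: A->2 + B->1 = $32 + $40 = $72
Min cost = min($72, $72) = $72

$72


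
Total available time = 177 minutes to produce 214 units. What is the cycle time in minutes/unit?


Formula: CT = Available Time / Number of Units
CT = 177 min / 214 units
CT = 0.83 min/unit

0.83 min/unit


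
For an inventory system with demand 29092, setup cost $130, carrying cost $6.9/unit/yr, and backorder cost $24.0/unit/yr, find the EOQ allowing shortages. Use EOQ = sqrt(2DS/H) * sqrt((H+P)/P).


Formula: EOQ* = sqrt(2DS/H) * sqrt((H+P)/P)
Base EOQ = sqrt(2*29092*130/6.9) = 1047.01 units
Correction = sqrt((6.9+24.0)/24.0) = 1.13468
EOQ* = 1047.01 * 1.13468 = 1188.0 units

1188.0 units


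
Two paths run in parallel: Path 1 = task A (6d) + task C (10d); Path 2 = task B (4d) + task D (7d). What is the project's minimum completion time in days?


Path 1 = 6 + 10 = 16 days
Path 2 = 4 + 7 = 11 days
Duration = max(16, 11) = 16 days

16 days


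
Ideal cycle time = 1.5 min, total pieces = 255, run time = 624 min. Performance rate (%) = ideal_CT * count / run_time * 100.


Formula: Performance = (Ideal CT * Total Count) / Run Time * 100
Ideal output time = 1.5 * 255 = 382.5 min
Performance = 382.5 / 624 * 100 = 61.3%

61.3%


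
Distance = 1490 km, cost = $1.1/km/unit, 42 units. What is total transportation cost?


TC = dist * cost * units = 1490 * 1.1 * 42 = $68838.00

$68838.00


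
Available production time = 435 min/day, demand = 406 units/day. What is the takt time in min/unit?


Formula: Takt Time = Available Production Time / Customer Demand
Takt = 435 min/day / 406 units/day
Takt = 1.07 min/unit

1.07 min/unit


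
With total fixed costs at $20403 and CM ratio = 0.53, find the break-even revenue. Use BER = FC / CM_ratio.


Formula: BER = Fixed Costs / Contribution Margin Ratio
BER = $20403 / 0.53
BER = $38496.23 (to the nearest cent)

$38496.23


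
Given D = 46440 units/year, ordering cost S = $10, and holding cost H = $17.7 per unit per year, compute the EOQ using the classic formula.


Formula: EOQ = sqrt(2 * D * S / H)
Numerator: 2 * 46440 * 10 = 928800
2DS/H = 928800 / 17.7 = 52474.6
EOQ = sqrt(52474.6) = 229.1 units

229.1 units


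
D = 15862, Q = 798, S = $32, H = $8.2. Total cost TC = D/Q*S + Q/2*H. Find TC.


TC = 15862/798 * 32 + 798/2 * 8.2

$3907.87


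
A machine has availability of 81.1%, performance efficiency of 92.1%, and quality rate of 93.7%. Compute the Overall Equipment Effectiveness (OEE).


Formula: OEE = Availability * Performance * Quality / 10000
A * P = 81.1% * 92.1% / 100 = 74.69%
OEE = 74.69% * 93.7% / 100 = 70.0%

70.0%


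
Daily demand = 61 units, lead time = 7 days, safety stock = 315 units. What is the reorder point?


Formula: ROP = (Daily Demand * Lead Time) + Safety Stock
Demand during lead time = 61 * 7 = 427 units
ROP = 427 + 315 = 742 units

742 units


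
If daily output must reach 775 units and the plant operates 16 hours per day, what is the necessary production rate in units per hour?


Formula: Production Rate = Daily Demand / Available Hours
Rate = 775 units/day / 16 hours/day
Rate = 48.4 units/hour

48.4 units/hour


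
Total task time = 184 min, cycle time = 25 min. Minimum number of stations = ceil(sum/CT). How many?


Formula: N_min = ceil(Sum of Task Times / Cycle Time)
N_min = ceil(184 min / 25 min) = ceil(7.36)
N_min = 8 stations

8


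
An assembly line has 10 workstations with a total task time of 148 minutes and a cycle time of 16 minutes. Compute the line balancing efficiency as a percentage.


Formula: Efficiency = Sum of Task Times / (N_stations * CT) * 100
Total station capacity = 10 stations * 16 min = 160 min
Efficiency = 148 / 160 * 100 = 92.5%

92.5%


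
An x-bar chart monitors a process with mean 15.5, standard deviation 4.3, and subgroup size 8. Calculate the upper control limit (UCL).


UCL = 15.5 + 3 * 4.3 / sqrt(8)

20.06


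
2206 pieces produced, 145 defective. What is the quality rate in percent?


Formula: Quality Rate = Good Pieces / Total Pieces * 100
Good pieces = 2206 - 145 = 2061
QR = 2061 / 2206 * 100 = 93.4%

93.4%


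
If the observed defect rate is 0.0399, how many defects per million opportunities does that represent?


DPMO = defect_rate * 1000000 = 0.0399 * 1000000

39900


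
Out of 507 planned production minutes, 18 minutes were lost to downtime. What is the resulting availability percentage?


Formula: Availability = (Planned Time - Downtime) / Planned Time * 100
Uptime = 507 - 18 = 489 min
Availability = 489 / 507 * 100 = 96.4%

96.4%


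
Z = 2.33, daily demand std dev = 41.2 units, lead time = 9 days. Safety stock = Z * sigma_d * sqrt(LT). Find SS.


Formula: SS = z * sigma_d * sqrt(LT)
sqrt(LT) = sqrt(9) = 3.0
SS = 2.33 * 41.2 * 3.0
SS = 288.0 units

288.0 units


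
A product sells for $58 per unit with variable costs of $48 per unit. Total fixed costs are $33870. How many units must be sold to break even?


Formula: BEQ = Fixed Costs / (Price - Variable Cost)
Contribution margin = $58 - $48 = $10/unit
BEQ = ceil($33870 / $10/unit) = ceil(3387.0) = 3387 units

3387 units


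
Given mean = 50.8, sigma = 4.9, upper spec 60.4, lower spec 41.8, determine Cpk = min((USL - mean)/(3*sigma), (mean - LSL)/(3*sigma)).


Cpu = (60.4 - 50.8) / (3 * 4.9) = 0.65
Cpl = (50.8 - 41.8) / (3 * 4.9) = 0.61
Cpk = min(0.65, 0.61) = 0.61

0.61


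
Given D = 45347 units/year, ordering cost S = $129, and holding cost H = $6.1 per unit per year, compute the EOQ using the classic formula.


Formula: EOQ = sqrt(2 * D * S / H)
Numerator: 2 * 45347 * 129 = 11699526
2DS/H = 11699526 / 6.1 = 1917955.1
EOQ = sqrt(1917955.1) = 1384.9 units

1384.9 units


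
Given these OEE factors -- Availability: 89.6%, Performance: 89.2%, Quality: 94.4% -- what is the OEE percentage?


Formula: OEE = Availability * Performance * Quality / 10000
A * P = 89.6% * 89.2% / 100 = 79.92%
OEE = 79.92% * 94.4% / 100 = 75.4%

75.4%


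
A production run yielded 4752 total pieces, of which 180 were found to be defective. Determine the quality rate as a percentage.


Formula: Quality Rate = Good Pieces / Total Pieces * 100
Good pieces = 4752 - 180 = 4572
QR = 4572 / 4752 * 100 = 96.2%

96.2%


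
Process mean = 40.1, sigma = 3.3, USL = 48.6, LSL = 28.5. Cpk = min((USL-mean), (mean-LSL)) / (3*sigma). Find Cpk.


Cpu = (48.6 - 40.1) / (3 * 3.3) = 0.86
Cpl = (40.1 - 28.5) / (3 * 3.3) = 1.17
Cpk = min(0.86, 1.17) = 0.86

0.86


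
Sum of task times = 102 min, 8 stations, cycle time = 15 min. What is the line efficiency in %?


Formula: Efficiency = Sum of Task Times / (N_stations * CT) * 100
Total station capacity = 8 stations * 15 min = 120 min
Efficiency = 102 / 120 * 100 = 85.0%

85.0%


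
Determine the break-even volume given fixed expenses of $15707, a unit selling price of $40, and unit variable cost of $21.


Formula: BEQ = Fixed Costs / (Price - Variable Cost)
Contribution margin = $40 - $21 = $19/unit
BEQ = ceil($15707 / $19/unit) = ceil(826.68) = 827 units

827 units


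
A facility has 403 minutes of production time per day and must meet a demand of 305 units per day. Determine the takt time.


Formula: Takt Time = Available Production Time / Customer Demand
Takt = 403 min/day / 305 units/day
Takt = 1.32 min/unit

1.32 min/unit


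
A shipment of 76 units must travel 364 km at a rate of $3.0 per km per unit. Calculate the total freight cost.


TC = dist * cost * units = 364 * 3.0 * 76 = $82992.00

$82992.00


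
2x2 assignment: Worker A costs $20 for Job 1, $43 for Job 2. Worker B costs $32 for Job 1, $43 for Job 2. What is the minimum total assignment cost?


Option 1: A->1 + B->2 = $20 + $43 = $63
Option 2: A->2 + B->1 = $43 + $32 = $75
Min cost = min($63, $75) = $63

$63


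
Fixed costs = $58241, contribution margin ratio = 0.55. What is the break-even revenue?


Formula: BER = Fixed Costs / Contribution Margin Ratio
BER = $58241 / 0.55
BER = $105892.73 (to the nearest cent)

$105892.73


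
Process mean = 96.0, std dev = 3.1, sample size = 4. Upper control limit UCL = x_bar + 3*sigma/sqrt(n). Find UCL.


UCL = 96.0 + 3 * 3.1 / sqrt(4)

100.65


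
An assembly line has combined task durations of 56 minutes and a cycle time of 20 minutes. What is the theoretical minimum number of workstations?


Formula: N_min = ceil(Sum of Task Times / Cycle Time)
N_min = ceil(56 min / 20 min) = ceil(2.8)
N_min = 3 stations

3


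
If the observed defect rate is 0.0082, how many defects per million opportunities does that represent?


DPMO = defect_rate * 1000000 = 0.0082 * 1000000

8200


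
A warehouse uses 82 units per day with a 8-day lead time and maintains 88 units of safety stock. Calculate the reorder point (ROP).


Formula: ROP = (Daily Demand * Lead Time) + Safety Stock
Demand during lead time = 82 * 8 = 656 units
ROP = 656 + 88 = 744 units

744 units


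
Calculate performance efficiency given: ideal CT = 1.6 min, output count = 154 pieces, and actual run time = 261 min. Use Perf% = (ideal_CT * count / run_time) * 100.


Formula: Performance = (Ideal CT * Total Count) / Run Time * 100
Ideal output time = 1.6 * 154 = 246.4 min
Performance = 246.4 / 261 * 100 = 94.4%

94.4%


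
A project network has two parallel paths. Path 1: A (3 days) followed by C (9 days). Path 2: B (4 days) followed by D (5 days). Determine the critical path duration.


Path 1 = 3 + 9 = 12 days
Path 2 = 4 + 5 = 9 days
Duration = max(12, 9) = 12 days

12 days


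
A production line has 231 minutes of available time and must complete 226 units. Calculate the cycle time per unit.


Formula: CT = Available Time / Number of Units
CT = 231 min / 226 units
CT = 1.02 min/unit

1.02 min/unit


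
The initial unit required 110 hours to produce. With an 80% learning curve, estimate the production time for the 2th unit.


Formula: T_n = T_1 * (learning_rate)^(log2(n)) where learning_rate = rate/100
Doublings = log2(2) = 1
T_n = 110 * 0.8^1
T_n = 110 * 0.8 = 88.0 hours

88.0 hours


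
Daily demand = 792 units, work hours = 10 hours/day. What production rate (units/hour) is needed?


Formula: Production Rate = Daily Demand / Available Hours
Rate = 792 units/day / 10 hours/day
Rate = 79.2 units/hour

79.2 units/hour


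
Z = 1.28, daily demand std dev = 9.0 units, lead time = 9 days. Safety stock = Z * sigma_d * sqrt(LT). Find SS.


Formula: SS = z * sigma_d * sqrt(LT)
sqrt(LT) = sqrt(9) = 3.0
SS = 1.28 * 9.0 * 3.0
SS = 34.6 units

34.6 units


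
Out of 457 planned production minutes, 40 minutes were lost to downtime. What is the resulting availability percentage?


Formula: Availability = (Planned Time - Downtime) / Planned Time * 100
Uptime = 457 - 40 = 417 min
Availability = 417 / 457 * 100 = 91.2%

91.2%


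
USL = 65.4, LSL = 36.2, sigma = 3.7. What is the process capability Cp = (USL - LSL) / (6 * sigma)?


Cp = (65.4 - 36.2) / (6 * 3.7)

1.32


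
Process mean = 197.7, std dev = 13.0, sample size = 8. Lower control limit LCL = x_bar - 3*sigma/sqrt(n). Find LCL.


LCL = 197.7 - 3 * 13.0 / sqrt(8)

183.91


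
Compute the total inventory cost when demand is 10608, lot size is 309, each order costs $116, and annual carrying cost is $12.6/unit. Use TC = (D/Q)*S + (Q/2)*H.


TC = 10608/309 * 116 + 309/2 * 12.6

$5928.99


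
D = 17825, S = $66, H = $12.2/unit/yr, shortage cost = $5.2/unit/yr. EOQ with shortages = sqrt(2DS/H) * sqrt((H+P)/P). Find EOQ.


Formula: EOQ* = sqrt(2DS/H) * sqrt((H+P)/P)
Base EOQ = sqrt(2*17825*66/12.2) = 439.16 units
Correction = sqrt((12.2+5.2)/5.2) = 1.82925
EOQ* = 439.16 * 1.82925 = 803.3 units

803.3 units


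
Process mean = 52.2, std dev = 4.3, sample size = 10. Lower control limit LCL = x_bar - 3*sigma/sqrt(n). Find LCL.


LCL = 52.2 - 3 * 4.3 / sqrt(10)

48.12


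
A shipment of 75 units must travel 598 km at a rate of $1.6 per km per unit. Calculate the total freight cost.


TC = dist * cost * units = 598 * 1.6 * 75 = $71760.00

$71760.00


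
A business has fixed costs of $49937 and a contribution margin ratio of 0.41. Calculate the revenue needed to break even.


Formula: BER = Fixed Costs / Contribution Margin Ratio
BER = $49937 / 0.41
BER = $121797.56 (to the nearest cent)

$121797.56


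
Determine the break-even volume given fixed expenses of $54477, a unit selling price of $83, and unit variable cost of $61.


Formula: BEQ = Fixed Costs / (Price - Variable Cost)
Contribution margin = $83 - $61 = $22/unit
BEQ = ceil($54477 / $22/unit) = ceil(2476.23) = 2477 units

2477 units


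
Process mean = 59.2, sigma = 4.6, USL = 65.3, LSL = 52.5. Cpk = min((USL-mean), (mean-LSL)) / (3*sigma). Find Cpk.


Cpu = (65.3 - 59.2) / (3 * 4.6) = 0.44
Cpl = (59.2 - 52.5) / (3 * 4.6) = 0.49
Cpk = min(0.44, 0.49) = 0.44

0.44


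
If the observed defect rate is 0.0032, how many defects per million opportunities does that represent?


DPMO = defect_rate * 1000000 = 0.0032 * 1000000

3200


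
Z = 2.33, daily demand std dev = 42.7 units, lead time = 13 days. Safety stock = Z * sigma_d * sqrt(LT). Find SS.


Formula: SS = z * sigma_d * sqrt(LT)
sqrt(LT) = sqrt(13) = 3.6056
SS = 2.33 * 42.7 * 3.6056
SS = 358.7 units

358.7 units


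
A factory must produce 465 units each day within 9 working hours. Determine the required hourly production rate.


Formula: Production Rate = Daily Demand / Available Hours
Rate = 465 units/day / 9 hours/day
Rate = 51.7 units/hour

51.7 units/hour
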